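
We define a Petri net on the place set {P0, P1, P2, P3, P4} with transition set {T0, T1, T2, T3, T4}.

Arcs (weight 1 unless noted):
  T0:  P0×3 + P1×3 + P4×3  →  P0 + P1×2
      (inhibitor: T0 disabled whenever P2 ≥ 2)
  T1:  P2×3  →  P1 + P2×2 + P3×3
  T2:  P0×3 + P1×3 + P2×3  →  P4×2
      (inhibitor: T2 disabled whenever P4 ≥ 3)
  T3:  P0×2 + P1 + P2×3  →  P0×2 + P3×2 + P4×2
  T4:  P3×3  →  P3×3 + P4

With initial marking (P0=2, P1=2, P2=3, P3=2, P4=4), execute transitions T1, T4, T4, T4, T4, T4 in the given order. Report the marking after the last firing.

(P0=2, P1=3, P2=2, P3=5, P4=9)

step 1: fire T1:  (P0=2, P1=2, P2=3, P3=2, P4=4) → (P0=2, P1=3, P2=2, P3=5, P4=4)
step 2: fire T4:  (P0=2, P1=3, P2=2, P3=5, P4=4) → (P0=2, P1=3, P2=2, P3=5, P4=5)
step 3: fire T4:  (P0=2, P1=3, P2=2, P3=5, P4=5) → (P0=2, P1=3, P2=2, P3=5, P4=6)
step 4: fire T4:  (P0=2, P1=3, P2=2, P3=5, P4=6) → (P0=2, P1=3, P2=2, P3=5, P4=7)
step 5: fire T4:  (P0=2, P1=3, P2=2, P3=5, P4=7) → (P0=2, P1=3, P2=2, P3=5, P4=8)
step 6: fire T4:  (P0=2, P1=3, P2=2, P3=5, P4=8) → (P0=2, P1=3, P2=2, P3=5, P4=9)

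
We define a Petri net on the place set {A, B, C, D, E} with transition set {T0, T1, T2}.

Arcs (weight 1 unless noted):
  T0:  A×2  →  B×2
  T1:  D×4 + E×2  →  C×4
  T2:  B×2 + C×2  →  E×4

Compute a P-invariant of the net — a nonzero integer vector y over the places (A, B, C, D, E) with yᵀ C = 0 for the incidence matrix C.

y = (A:1, B:1, C:-1, D:-1, E:0)

Incidence matrix C (rows=places, cols=transitions):
       T0   T1   T2
    A  -2    0    0
    B   2    0   -2
    C   0    4   -2
    D   0   -4    0
    E   0   -2    4

Candidate y = [1, 1, -1, -1, 0]; check y·C column-wise:
  col T0: 1·-2 + 1·2 + -1·0 + -1·0 = 0
  col T1: 1·0 + 1·0 + -1·4 + -1·-4 + 0·-2 = 0
  col T2: 1·0 + 1·-2 + -1·-2 + -1·0 + 0·4 = 0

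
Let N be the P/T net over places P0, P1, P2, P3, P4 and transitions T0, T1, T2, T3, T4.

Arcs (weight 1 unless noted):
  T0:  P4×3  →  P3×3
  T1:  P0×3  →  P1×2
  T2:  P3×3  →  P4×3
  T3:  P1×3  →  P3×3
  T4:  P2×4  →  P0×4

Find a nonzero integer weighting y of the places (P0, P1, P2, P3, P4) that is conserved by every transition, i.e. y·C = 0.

Incidence matrix C (rows=places, cols=transitions):
       T0   T1   T2   T3   T4
   P0   0   -3    0    0    4
   P1   0    2    0   -3    0
   P2   0    0    0    0   -4
   P3   3    0   -3    3    0
   P4  -3    0    3    0    0

Candidate y = [2, 3, 2, 3, 3]; check y·C column-wise:
  col T0: 2·0 + 3·0 + 2·0 + 3·3 + 3·-3 = 0
  col T1: 2·-3 + 3·2 + 2·0 + 3·0 + 3·0 = 0
  col T2: 2·0 + 3·0 + 2·0 + 3·-3 + 3·3 = 0
  col T3: 2·0 + 3·-3 + 2·0 + 3·3 + 3·0 = 0
  col T4: 2·4 + 3·0 + 2·-4 + 3·0 + 3·0 = 0

y = (P0:2, P1:3, P2:2, P3:3, P4:3)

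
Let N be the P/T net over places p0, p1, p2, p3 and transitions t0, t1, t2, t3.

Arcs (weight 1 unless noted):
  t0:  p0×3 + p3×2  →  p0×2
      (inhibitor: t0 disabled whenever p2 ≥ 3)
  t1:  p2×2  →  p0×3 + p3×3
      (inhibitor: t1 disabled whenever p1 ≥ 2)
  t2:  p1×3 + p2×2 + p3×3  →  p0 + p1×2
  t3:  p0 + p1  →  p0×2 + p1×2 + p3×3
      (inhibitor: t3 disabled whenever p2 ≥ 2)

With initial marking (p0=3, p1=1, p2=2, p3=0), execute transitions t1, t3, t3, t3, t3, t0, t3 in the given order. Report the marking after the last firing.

step 1: fire t1:  (p0=3, p1=1, p2=2, p3=0) → (p0=6, p1=1, p2=0, p3=3)
step 2: fire t3:  (p0=6, p1=1, p2=0, p3=3) → (p0=7, p1=2, p2=0, p3=6)
step 3: fire t3:  (p0=7, p1=2, p2=0, p3=6) → (p0=8, p1=3, p2=0, p3=9)
step 4: fire t3:  (p0=8, p1=3, p2=0, p3=9) → (p0=9, p1=4, p2=0, p3=12)
step 5: fire t3:  (p0=9, p1=4, p2=0, p3=12) → (p0=10, p1=5, p2=0, p3=15)
step 6: fire t0:  (p0=10, p1=5, p2=0, p3=15) → (p0=9, p1=5, p2=0, p3=13)
step 7: fire t3:  (p0=9, p1=5, p2=0, p3=13) → (p0=10, p1=6, p2=0, p3=16)

(p0=10, p1=6, p2=0, p3=16)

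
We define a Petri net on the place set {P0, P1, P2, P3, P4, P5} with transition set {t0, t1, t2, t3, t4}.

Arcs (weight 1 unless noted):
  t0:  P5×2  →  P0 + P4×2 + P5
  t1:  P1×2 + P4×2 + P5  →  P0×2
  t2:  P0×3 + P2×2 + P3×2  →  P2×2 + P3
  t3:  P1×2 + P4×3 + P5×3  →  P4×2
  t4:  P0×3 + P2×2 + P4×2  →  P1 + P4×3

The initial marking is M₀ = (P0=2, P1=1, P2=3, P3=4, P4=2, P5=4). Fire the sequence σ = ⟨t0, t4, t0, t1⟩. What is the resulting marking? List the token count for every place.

step 1: fire t0:  (P0=2, P1=1, P2=3, P3=4, P4=2, P5=4) → (P0=3, P1=1, P2=3, P3=4, P4=4, P5=3)
step 2: fire t4:  (P0=3, P1=1, P2=3, P3=4, P4=4, P5=3) → (P0=0, P1=2, P2=1, P3=4, P4=5, P5=3)
step 3: fire t0:  (P0=0, P1=2, P2=1, P3=4, P4=5, P5=3) → (P0=1, P1=2, P2=1, P3=4, P4=7, P5=2)
step 4: fire t1:  (P0=1, P1=2, P2=1, P3=4, P4=7, P5=2) → (P0=3, P1=0, P2=1, P3=4, P4=5, P5=1)

(P0=3, P1=0, P2=1, P3=4, P4=5, P5=1)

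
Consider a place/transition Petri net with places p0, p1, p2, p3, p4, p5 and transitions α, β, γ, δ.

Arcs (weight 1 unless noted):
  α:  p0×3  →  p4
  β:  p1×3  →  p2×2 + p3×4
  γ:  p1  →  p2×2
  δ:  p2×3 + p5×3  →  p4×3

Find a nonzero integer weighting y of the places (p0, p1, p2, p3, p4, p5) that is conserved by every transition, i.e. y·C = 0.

Incidence matrix C (rows=places, cols=transitions):
        α    β    γ    δ
   p0  -3    0    0    0
   p1   0   -3   -1    0
   p2   0    2    2   -3
   p3   0    4    0    0
   p4   1    0    0    3
   p5   0    0    0   -3

Candidate y = [1, 6, 3, 3, 3, 0]; check y·C column-wise:
  col α: 1·-3 + 6·0 + 3·0 + 3·0 + 3·1 = 0
  col β: 1·0 + 6·-3 + 3·2 + 3·4 + 3·0 = 0
  col γ: 1·0 + 6·-1 + 3·2 + 3·0 + 3·0 = 0
  col δ: 1·0 + 6·0 + 3·-3 + 3·0 + 3·3 + 0·-3 = 0

y = (p0:1, p1:6, p2:3, p3:3, p4:3, p5:0)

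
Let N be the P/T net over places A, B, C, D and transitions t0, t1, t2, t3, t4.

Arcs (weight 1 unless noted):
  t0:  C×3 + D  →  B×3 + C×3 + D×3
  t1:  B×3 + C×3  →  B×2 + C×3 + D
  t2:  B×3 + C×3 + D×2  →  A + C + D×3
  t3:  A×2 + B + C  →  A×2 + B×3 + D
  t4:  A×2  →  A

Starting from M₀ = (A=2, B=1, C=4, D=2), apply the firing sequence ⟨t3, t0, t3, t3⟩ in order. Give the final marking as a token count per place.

(A=2, B=10, C=1, D=7)

step 1: fire t3:  (A=2, B=1, C=4, D=2) → (A=2, B=3, C=3, D=3)
step 2: fire t0:  (A=2, B=3, C=3, D=3) → (A=2, B=6, C=3, D=5)
step 3: fire t3:  (A=2, B=6, C=3, D=5) → (A=2, B=8, C=2, D=6)
step 4: fire t3:  (A=2, B=8, C=2, D=6) → (A=2, B=10, C=1, D=7)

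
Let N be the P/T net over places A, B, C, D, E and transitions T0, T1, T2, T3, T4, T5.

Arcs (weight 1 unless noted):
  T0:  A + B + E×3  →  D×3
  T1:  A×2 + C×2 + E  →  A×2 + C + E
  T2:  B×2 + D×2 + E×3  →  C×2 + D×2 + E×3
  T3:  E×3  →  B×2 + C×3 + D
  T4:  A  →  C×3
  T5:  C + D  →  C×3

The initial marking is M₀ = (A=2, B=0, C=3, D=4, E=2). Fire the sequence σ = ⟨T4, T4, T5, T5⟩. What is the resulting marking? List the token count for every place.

(A=0, B=0, C=13, D=2, E=2)

step 1: fire T4:  (A=2, B=0, C=3, D=4, E=2) → (A=1, B=0, C=6, D=4, E=2)
step 2: fire T4:  (A=1, B=0, C=6, D=4, E=2) → (A=0, B=0, C=9, D=4, E=2)
step 3: fire T5:  (A=0, B=0, C=9, D=4, E=2) → (A=0, B=0, C=11, D=3, E=2)
step 4: fire T5:  (A=0, B=0, C=11, D=3, E=2) → (A=0, B=0, C=13, D=2, E=2)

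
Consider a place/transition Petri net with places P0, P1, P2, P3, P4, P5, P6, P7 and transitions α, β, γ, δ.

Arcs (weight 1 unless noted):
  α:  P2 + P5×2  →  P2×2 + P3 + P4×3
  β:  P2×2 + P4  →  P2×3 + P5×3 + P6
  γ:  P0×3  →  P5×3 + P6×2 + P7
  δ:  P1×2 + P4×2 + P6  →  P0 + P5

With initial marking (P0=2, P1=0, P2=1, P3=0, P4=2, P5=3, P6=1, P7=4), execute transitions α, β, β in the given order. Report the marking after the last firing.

(P0=2, P1=0, P2=4, P3=1, P4=3, P5=7, P6=3, P7=4)

step 1: fire α:  (P0=2, P1=0, P2=1, P3=0, P4=2, P5=3, P6=1, P7=4) → (P0=2, P1=0, P2=2, P3=1, P4=5, P5=1, P6=1, P7=4)
step 2: fire β:  (P0=2, P1=0, P2=2, P3=1, P4=5, P5=1, P6=1, P7=4) → (P0=2, P1=0, P2=3, P3=1, P4=4, P5=4, P6=2, P7=4)
step 3: fire β:  (P0=2, P1=0, P2=3, P3=1, P4=4, P5=4, P6=2, P7=4) → (P0=2, P1=0, P2=4, P3=1, P4=3, P5=7, P6=3, P7=4)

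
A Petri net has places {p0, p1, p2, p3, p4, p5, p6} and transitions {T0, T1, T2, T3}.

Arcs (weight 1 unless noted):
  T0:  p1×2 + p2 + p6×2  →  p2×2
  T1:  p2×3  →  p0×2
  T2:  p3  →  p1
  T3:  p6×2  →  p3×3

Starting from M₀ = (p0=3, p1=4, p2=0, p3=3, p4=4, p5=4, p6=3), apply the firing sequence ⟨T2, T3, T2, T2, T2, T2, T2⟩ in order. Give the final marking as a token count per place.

step 1: fire T2:  (p0=3, p1=4, p2=0, p3=3, p4=4, p5=4, p6=3) → (p0=3, p1=5, p2=0, p3=2, p4=4, p5=4, p6=3)
step 2: fire T3:  (p0=3, p1=5, p2=0, p3=2, p4=4, p5=4, p6=3) → (p0=3, p1=5, p2=0, p3=5, p4=4, p5=4, p6=1)
step 3: fire T2:  (p0=3, p1=5, p2=0, p3=5, p4=4, p5=4, p6=1) → (p0=3, p1=6, p2=0, p3=4, p4=4, p5=4, p6=1)
step 4: fire T2:  (p0=3, p1=6, p2=0, p3=4, p4=4, p5=4, p6=1) → (p0=3, p1=7, p2=0, p3=3, p4=4, p5=4, p6=1)
step 5: fire T2:  (p0=3, p1=7, p2=0, p3=3, p4=4, p5=4, p6=1) → (p0=3, p1=8, p2=0, p3=2, p4=4, p5=4, p6=1)
step 6: fire T2:  (p0=3, p1=8, p2=0, p3=2, p4=4, p5=4, p6=1) → (p0=3, p1=9, p2=0, p3=1, p4=4, p5=4, p6=1)
step 7: fire T2:  (p0=3, p1=9, p2=0, p3=1, p4=4, p5=4, p6=1) → (p0=3, p1=10, p2=0, p3=0, p4=4, p5=4, p6=1)

(p0=3, p1=10, p2=0, p3=0, p4=4, p5=4, p6=1)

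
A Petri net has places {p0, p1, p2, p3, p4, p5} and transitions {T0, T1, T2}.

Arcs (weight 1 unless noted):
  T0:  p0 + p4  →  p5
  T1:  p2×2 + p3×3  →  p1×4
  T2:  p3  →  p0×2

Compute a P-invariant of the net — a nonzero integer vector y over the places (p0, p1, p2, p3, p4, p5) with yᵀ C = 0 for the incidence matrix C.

y = (p0:0, p1:1, p2:2, p3:0, p4:0, p5:0)

Incidence matrix C (rows=places, cols=transitions):
       T0   T1   T2
   p0  -1    0    2
   p1   0    4    0
   p2   0   -2    0
   p3   0   -3   -1
   p4  -1    0    0
   p5   1    0    0

Candidate y = [0, 1, 2, 0, 0, 0]; check y·C column-wise:
  col T0: 0·-1 + 1·0 + 2·0 + 0·-1 + 0·1 = 0
  col T1: 1·4 + 2·-2 + 0·-3 = 0
  col T2: 0·2 + 1·0 + 2·0 + 0·-1 = 0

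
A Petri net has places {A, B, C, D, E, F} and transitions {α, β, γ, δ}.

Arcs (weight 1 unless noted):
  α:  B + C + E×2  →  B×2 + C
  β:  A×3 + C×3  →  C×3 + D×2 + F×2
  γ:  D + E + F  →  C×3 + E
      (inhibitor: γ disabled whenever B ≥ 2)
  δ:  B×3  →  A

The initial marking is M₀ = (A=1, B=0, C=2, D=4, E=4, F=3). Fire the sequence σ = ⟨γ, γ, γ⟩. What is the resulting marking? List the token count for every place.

(A=1, B=0, C=11, D=1, E=4, F=0)

step 1: fire γ:  (A=1, B=0, C=2, D=4, E=4, F=3) → (A=1, B=0, C=5, D=3, E=4, F=2)
step 2: fire γ:  (A=1, B=0, C=5, D=3, E=4, F=2) → (A=1, B=0, C=8, D=2, E=4, F=1)
step 3: fire γ:  (A=1, B=0, C=8, D=2, E=4, F=1) → (A=1, B=0, C=11, D=1, E=4, F=0)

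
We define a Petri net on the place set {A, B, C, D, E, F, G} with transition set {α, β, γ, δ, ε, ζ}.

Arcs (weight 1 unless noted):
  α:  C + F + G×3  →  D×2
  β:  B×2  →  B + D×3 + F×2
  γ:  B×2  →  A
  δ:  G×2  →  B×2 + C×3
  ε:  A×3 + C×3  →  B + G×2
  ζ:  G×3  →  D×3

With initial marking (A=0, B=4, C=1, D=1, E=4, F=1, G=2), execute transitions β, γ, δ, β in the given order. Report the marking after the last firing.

step 1: fire β:  (A=0, B=4, C=1, D=1, E=4, F=1, G=2) → (A=0, B=3, C=1, D=4, E=4, F=3, G=2)
step 2: fire γ:  (A=0, B=3, C=1, D=4, E=4, F=3, G=2) → (A=1, B=1, C=1, D=4, E=4, F=3, G=2)
step 3: fire δ:  (A=1, B=1, C=1, D=4, E=4, F=3, G=2) → (A=1, B=3, C=4, D=4, E=4, F=3, G=0)
step 4: fire β:  (A=1, B=3, C=4, D=4, E=4, F=3, G=0) → (A=1, B=2, C=4, D=7, E=4, F=5, G=0)

(A=1, B=2, C=4, D=7, E=4, F=5, G=0)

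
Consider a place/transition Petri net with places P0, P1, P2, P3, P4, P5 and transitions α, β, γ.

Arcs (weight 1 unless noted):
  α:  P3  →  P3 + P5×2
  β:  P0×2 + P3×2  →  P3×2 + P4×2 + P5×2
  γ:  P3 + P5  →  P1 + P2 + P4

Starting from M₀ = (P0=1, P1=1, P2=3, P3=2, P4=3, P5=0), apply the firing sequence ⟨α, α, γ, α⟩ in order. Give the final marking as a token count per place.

step 1: fire α:  (P0=1, P1=1, P2=3, P3=2, P4=3, P5=0) → (P0=1, P1=1, P2=3, P3=2, P4=3, P5=2)
step 2: fire α:  (P0=1, P1=1, P2=3, P3=2, P4=3, P5=2) → (P0=1, P1=1, P2=3, P3=2, P4=3, P5=4)
step 3: fire γ:  (P0=1, P1=1, P2=3, P3=2, P4=3, P5=4) → (P0=1, P1=2, P2=4, P3=1, P4=4, P5=3)
step 4: fire α:  (P0=1, P1=2, P2=4, P3=1, P4=4, P5=3) → (P0=1, P1=2, P2=4, P3=1, P4=4, P5=5)

(P0=1, P1=2, P2=4, P3=1, P4=4, P5=5)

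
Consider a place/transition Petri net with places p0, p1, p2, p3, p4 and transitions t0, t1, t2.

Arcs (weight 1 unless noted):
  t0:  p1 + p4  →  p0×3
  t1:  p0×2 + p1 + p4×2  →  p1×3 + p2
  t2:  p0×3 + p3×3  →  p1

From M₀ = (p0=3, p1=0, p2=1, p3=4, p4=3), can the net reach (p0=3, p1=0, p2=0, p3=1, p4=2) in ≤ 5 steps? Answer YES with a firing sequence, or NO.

NO — not reachable within 5 firings

depth 0: 1 marking
depth 1: 2 markings reached so far
depth 2: 3 markings reached so far
depth 3: 3 markings reached so far
(frontier empty at depth 3; search complete)
target is not among the 3 markings reachable within 5 steps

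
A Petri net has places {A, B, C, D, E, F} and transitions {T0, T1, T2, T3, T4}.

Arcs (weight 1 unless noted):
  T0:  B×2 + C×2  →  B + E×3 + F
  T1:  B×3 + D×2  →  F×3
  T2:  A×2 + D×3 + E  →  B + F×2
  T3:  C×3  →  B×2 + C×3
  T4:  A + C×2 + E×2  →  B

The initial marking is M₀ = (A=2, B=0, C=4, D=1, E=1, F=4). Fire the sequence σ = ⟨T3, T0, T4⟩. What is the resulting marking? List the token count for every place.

step 1: fire T3:  (A=2, B=0, C=4, D=1, E=1, F=4) → (A=2, B=2, C=4, D=1, E=1, F=4)
step 2: fire T0:  (A=2, B=2, C=4, D=1, E=1, F=4) → (A=2, B=1, C=2, D=1, E=4, F=5)
step 3: fire T4:  (A=2, B=1, C=2, D=1, E=4, F=5) → (A=1, B=2, C=0, D=1, E=2, F=5)

(A=1, B=2, C=0, D=1, E=2, F=5)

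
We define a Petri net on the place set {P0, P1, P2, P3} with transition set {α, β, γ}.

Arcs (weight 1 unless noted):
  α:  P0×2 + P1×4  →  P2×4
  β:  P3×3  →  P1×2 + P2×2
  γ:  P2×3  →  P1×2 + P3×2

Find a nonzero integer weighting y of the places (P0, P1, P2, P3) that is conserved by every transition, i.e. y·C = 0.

Incidence matrix C (rows=places, cols=transitions):
        α    β    γ
   P0  -2    0    0
   P1  -4    2    2
   P2   4    2   -3
   P3   0   -3    2

Candidate y = [2, 1, 2, 2]; check y·C column-wise:
  col α: 2·-2 + 1·-4 + 2·4 + 2·0 = 0
  col β: 2·0 + 1·2 + 2·2 + 2·-3 = 0
  col γ: 2·0 + 1·2 + 2·-3 + 2·2 = 0

y = (P0:2, P1:1, P2:2, P3:2)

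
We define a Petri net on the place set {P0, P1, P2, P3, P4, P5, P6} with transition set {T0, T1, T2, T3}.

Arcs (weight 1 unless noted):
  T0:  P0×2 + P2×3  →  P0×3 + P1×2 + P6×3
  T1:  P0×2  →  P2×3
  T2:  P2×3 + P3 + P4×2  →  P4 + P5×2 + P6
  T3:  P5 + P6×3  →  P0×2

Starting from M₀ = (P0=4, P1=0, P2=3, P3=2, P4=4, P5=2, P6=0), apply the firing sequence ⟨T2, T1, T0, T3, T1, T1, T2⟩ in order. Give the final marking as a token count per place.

(P0=1, P1=2, P2=3, P3=0, P4=2, P5=5, P6=2)

step 1: fire T2:  (P0=4, P1=0, P2=3, P3=2, P4=4, P5=2, P6=0) → (P0=4, P1=0, P2=0, P3=1, P4=3, P5=4, P6=1)
step 2: fire T1:  (P0=4, P1=0, P2=0, P3=1, P4=3, P5=4, P6=1) → (P0=2, P1=0, P2=3, P3=1, P4=3, P5=4, P6=1)
step 3: fire T0:  (P0=2, P1=0, P2=3, P3=1, P4=3, P5=4, P6=1) → (P0=3, P1=2, P2=0, P3=1, P4=3, P5=4, P6=4)
step 4: fire T3:  (P0=3, P1=2, P2=0, P3=1, P4=3, P5=4, P6=4) → (P0=5, P1=2, P2=0, P3=1, P4=3, P5=3, P6=1)
step 5: fire T1:  (P0=5, P1=2, P2=0, P3=1, P4=3, P5=3, P6=1) → (P0=3, P1=2, P2=3, P3=1, P4=3, P5=3, P6=1)
step 6: fire T1:  (P0=3, P1=2, P2=3, P3=1, P4=3, P5=3, P6=1) → (P0=1, P1=2, P2=6, P3=1, P4=3, P5=3, P6=1)
step 7: fire T2:  (P0=1, P1=2, P2=6, P3=1, P4=3, P5=3, P6=1) → (P0=1, P1=2, P2=3, P3=0, P4=2, P5=5, P6=2)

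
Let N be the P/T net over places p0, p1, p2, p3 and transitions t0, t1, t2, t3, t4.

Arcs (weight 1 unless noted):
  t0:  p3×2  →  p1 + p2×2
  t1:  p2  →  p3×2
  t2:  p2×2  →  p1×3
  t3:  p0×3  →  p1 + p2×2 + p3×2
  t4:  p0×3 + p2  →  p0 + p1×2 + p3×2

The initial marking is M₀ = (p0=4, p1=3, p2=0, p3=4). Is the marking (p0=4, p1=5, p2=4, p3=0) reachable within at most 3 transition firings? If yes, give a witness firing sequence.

step 1: fire t0:  (p0=4, p1=3, p2=0, p3=4) → (p0=4, p1=4, p2=2, p3=2)
step 2: fire t0:  (p0=4, p1=4, p2=2, p3=2) → (p0=4, p1=5, p2=4, p3=0)

YES — reachable via ⟨t0, t0⟩ (2 firings)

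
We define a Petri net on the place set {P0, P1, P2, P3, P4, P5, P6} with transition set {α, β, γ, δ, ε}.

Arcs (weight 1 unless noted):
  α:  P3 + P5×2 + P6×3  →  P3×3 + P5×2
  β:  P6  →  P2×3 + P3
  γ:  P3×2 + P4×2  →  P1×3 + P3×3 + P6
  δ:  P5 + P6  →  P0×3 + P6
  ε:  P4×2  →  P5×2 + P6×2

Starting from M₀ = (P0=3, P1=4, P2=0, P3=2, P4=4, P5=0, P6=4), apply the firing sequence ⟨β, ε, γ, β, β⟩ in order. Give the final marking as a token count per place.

(P0=3, P1=7, P2=9, P3=6, P4=0, P5=2, P6=4)

step 1: fire β:  (P0=3, P1=4, P2=0, P3=2, P4=4, P5=0, P6=4) → (P0=3, P1=4, P2=3, P3=3, P4=4, P5=0, P6=3)
step 2: fire ε:  (P0=3, P1=4, P2=3, P3=3, P4=4, P5=0, P6=3) → (P0=3, P1=4, P2=3, P3=3, P4=2, P5=2, P6=5)
step 3: fire γ:  (P0=3, P1=4, P2=3, P3=3, P4=2, P5=2, P6=5) → (P0=3, P1=7, P2=3, P3=4, P4=0, P5=2, P6=6)
step 4: fire β:  (P0=3, P1=7, P2=3, P3=4, P4=0, P5=2, P6=6) → (P0=3, P1=7, P2=6, P3=5, P4=0, P5=2, P6=5)
step 5: fire β:  (P0=3, P1=7, P2=6, P3=5, P4=0, P5=2, P6=5) → (P0=3, P1=7, P2=9, P3=6, P4=0, P5=2, P6=4)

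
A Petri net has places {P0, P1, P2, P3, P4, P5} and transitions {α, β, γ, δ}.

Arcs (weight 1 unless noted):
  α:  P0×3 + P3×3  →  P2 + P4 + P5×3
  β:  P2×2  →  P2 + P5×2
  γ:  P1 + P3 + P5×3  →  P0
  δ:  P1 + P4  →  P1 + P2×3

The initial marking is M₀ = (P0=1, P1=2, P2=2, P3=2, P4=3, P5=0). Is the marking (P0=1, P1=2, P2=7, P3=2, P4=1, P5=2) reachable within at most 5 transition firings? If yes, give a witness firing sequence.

YES — reachable via ⟨β, δ, δ⟩ (3 firings)

step 1: fire β:  (P0=1, P1=2, P2=2, P3=2, P4=3, P5=0) → (P0=1, P1=2, P2=1, P3=2, P4=3, P5=2)
step 2: fire δ:  (P0=1, P1=2, P2=1, P3=2, P4=3, P5=2) → (P0=1, P1=2, P2=4, P3=2, P4=2, P5=2)
step 3: fire δ:  (P0=1, P1=2, P2=4, P3=2, P4=2, P5=2) → (P0=1, P1=2, P2=7, P3=2, P4=1, P5=2)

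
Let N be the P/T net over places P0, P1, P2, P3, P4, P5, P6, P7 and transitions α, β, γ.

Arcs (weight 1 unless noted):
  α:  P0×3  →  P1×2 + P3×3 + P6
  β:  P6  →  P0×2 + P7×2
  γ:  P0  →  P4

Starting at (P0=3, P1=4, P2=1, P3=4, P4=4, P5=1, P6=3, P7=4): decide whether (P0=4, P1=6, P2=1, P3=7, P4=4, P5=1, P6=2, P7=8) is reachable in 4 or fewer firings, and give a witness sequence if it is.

YES — reachable via ⟨α, β, β⟩ (3 firings)

step 1: fire α:  (P0=3, P1=4, P2=1, P3=4, P4=4, P5=1, P6=3, P7=4) → (P0=0, P1=6, P2=1, P3=7, P4=4, P5=1, P6=4, P7=4)
step 2: fire β:  (P0=0, P1=6, P2=1, P3=7, P4=4, P5=1, P6=4, P7=4) → (P0=2, P1=6, P2=1, P3=7, P4=4, P5=1, P6=3, P7=6)
step 3: fire β:  (P0=2, P1=6, P2=1, P3=7, P4=4, P5=1, P6=3, P7=6) → (P0=4, P1=6, P2=1, P3=7, P4=4, P5=1, P6=2, P7=8)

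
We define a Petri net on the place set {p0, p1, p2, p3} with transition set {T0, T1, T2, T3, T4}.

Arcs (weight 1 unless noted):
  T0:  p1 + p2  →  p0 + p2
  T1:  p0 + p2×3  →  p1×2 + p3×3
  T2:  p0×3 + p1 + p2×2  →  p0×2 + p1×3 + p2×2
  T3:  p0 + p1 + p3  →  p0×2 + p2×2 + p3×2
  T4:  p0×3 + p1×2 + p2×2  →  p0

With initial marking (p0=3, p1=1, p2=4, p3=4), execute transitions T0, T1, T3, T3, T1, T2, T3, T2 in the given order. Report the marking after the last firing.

(p0=3, p1=5, p2=4, p3=13)

step 1: fire T0:  (p0=3, p1=1, p2=4, p3=4) → (p0=4, p1=0, p2=4, p3=4)
step 2: fire T1:  (p0=4, p1=0, p2=4, p3=4) → (p0=3, p1=2, p2=1, p3=7)
step 3: fire T3:  (p0=3, p1=2, p2=1, p3=7) → (p0=4, p1=1, p2=3, p3=8)
step 4: fire T3:  (p0=4, p1=1, p2=3, p3=8) → (p0=5, p1=0, p2=5, p3=9)
step 5: fire T1:  (p0=5, p1=0, p2=5, p3=9) → (p0=4, p1=2, p2=2, p3=12)
step 6: fire T2:  (p0=4, p1=2, p2=2, p3=12) → (p0=3, p1=4, p2=2, p3=12)
step 7: fire T3:  (p0=3, p1=4, p2=2, p3=12) → (p0=4, p1=3, p2=4, p3=13)
step 8: fire T2:  (p0=4, p1=3, p2=4, p3=13) → (p0=3, p1=5, p2=4, p3=13)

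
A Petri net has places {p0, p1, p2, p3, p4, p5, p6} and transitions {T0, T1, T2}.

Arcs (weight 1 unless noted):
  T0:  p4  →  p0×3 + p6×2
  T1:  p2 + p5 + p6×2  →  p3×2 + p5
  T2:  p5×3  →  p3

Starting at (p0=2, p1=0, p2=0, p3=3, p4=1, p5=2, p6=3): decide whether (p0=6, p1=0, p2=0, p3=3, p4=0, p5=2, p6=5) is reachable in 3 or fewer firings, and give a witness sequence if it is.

NO — not reachable within 3 firings

depth 0: 1 marking
depth 1: 2 markings reached so far
depth 2: 2 markings reached so far
(frontier empty at depth 2; search complete)
target is not among the 2 markings reachable within 3 steps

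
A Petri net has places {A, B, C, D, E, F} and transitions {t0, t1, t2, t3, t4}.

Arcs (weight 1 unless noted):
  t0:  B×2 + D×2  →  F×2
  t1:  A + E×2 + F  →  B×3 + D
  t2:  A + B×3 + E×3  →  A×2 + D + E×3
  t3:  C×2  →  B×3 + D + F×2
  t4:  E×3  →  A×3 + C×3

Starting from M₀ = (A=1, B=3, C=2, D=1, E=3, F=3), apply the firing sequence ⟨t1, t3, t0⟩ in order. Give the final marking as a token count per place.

step 1: fire t1:  (A=1, B=3, C=2, D=1, E=3, F=3) → (A=0, B=6, C=2, D=2, E=1, F=2)
step 2: fire t3:  (A=0, B=6, C=2, D=2, E=1, F=2) → (A=0, B=9, C=0, D=3, E=1, F=4)
step 3: fire t0:  (A=0, B=9, C=0, D=3, E=1, F=4) → (A=0, B=7, C=0, D=1, E=1, F=6)

(A=0, B=7, C=0, D=1, E=1, F=6)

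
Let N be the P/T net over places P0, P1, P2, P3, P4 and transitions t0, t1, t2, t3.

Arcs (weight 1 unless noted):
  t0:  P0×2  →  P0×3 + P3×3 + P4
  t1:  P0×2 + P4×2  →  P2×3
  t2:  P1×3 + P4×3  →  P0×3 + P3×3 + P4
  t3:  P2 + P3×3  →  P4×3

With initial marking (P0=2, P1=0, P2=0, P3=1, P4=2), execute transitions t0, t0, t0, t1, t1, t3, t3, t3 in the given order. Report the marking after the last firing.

(P0=1, P1=0, P2=3, P3=1, P4=10)

step 1: fire t0:  (P0=2, P1=0, P2=0, P3=1, P4=2) → (P0=3, P1=0, P2=0, P3=4, P4=3)
step 2: fire t0:  (P0=3, P1=0, P2=0, P3=4, P4=3) → (P0=4, P1=0, P2=0, P3=7, P4=4)
step 3: fire t0:  (P0=4, P1=0, P2=0, P3=7, P4=4) → (P0=5, P1=0, P2=0, P3=10, P4=5)
step 4: fire t1:  (P0=5, P1=0, P2=0, P3=10, P4=5) → (P0=3, P1=0, P2=3, P3=10, P4=3)
step 5: fire t1:  (P0=3, P1=0, P2=3, P3=10, P4=3) → (P0=1, P1=0, P2=6, P3=10, P4=1)
step 6: fire t3:  (P0=1, P1=0, P2=6, P3=10, P4=1) → (P0=1, P1=0, P2=5, P3=7, P4=4)
step 7: fire t3:  (P0=1, P1=0, P2=5, P3=7, P4=4) → (P0=1, P1=0, P2=4, P3=4, P4=7)
step 8: fire t3:  (P0=1, P1=0, P2=4, P3=4, P4=7) → (P0=1, P1=0, P2=3, P3=1, P4=10)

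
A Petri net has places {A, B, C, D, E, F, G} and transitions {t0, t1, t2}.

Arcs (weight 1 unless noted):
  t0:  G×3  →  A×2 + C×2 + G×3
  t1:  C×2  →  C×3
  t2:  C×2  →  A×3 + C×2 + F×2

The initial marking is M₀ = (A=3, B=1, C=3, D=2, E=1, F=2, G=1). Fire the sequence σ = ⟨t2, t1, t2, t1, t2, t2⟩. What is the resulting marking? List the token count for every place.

(A=15, B=1, C=5, D=2, E=1, F=10, G=1)

step 1: fire t2:  (A=3, B=1, C=3, D=2, E=1, F=2, G=1) → (A=6, B=1, C=3, D=2, E=1, F=4, G=1)
step 2: fire t1:  (A=6, B=1, C=3, D=2, E=1, F=4, G=1) → (A=6, B=1, C=4, D=2, E=1, F=4, G=1)
step 3: fire t2:  (A=6, B=1, C=4, D=2, E=1, F=4, G=1) → (A=9, B=1, C=4, D=2, E=1, F=6, G=1)
step 4: fire t1:  (A=9, B=1, C=4, D=2, E=1, F=6, G=1) → (A=9, B=1, C=5, D=2, E=1, F=6, G=1)
step 5: fire t2:  (A=9, B=1, C=5, D=2, E=1, F=6, G=1) → (A=12, B=1, C=5, D=2, E=1, F=8, G=1)
step 6: fire t2:  (A=12, B=1, C=5, D=2, E=1, F=8, G=1) → (A=15, B=1, C=5, D=2, E=1, F=10, G=1)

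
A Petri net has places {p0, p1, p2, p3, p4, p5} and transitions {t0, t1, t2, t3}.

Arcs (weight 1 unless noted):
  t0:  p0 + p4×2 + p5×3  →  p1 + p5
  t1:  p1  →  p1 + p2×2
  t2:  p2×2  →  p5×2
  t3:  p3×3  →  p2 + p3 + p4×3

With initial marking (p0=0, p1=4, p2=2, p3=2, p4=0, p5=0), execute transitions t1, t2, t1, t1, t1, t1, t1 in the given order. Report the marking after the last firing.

(p0=0, p1=4, p2=12, p3=2, p4=0, p5=2)

step 1: fire t1:  (p0=0, p1=4, p2=2, p3=2, p4=0, p5=0) → (p0=0, p1=4, p2=4, p3=2, p4=0, p5=0)
step 2: fire t2:  (p0=0, p1=4, p2=4, p3=2, p4=0, p5=0) → (p0=0, p1=4, p2=2, p3=2, p4=0, p5=2)
step 3: fire t1:  (p0=0, p1=4, p2=2, p3=2, p4=0, p5=2) → (p0=0, p1=4, p2=4, p3=2, p4=0, p5=2)
step 4: fire t1:  (p0=0, p1=4, p2=4, p3=2, p4=0, p5=2) → (p0=0, p1=4, p2=6, p3=2, p4=0, p5=2)
step 5: fire t1:  (p0=0, p1=4, p2=6, p3=2, p4=0, p5=2) → (p0=0, p1=4, p2=8, p3=2, p4=0, p5=2)
step 6: fire t1:  (p0=0, p1=4, p2=8, p3=2, p4=0, p5=2) → (p0=0, p1=4, p2=10, p3=2, p4=0, p5=2)
step 7: fire t1:  (p0=0, p1=4, p2=10, p3=2, p4=0, p5=2) → (p0=0, p1=4, p2=12, p3=2, p4=0, p5=2)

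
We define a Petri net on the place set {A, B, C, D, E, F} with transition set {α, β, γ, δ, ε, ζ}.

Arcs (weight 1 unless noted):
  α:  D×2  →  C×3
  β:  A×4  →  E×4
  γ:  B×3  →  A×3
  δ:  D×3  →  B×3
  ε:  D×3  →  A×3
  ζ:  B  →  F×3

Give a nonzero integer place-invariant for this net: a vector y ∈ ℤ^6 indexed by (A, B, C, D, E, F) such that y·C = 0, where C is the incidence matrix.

Incidence matrix C (rows=places, cols=transitions):
        α    β    γ    δ    ε    ζ
    A   0   -4    3    0    3    0
    B   0    0   -3    3    0   -1
    C   3    0    0    0    0    0
    D  -2    0    0   -3   -3    0
    E   0    4    0    0    0    0
    F   0    0    0    0    0    3

Candidate y = [3, 3, 2, 3, 3, 1]; check y·C column-wise:
  col α: 3·0 + 3·0 + 2·3 + 3·-2 + 3·0 + 1·0 = 0
  col β: 3·-4 + 3·0 + 2·0 + 3·0 + 3·4 + 1·0 = 0
  col γ: 3·3 + 3·-3 + 2·0 + 3·0 + 3·0 + 1·0 = 0
  col δ: 3·0 + 3·3 + 2·0 + 3·-3 + 3·0 + 1·0 = 0
  col ε: 3·3 + 3·0 + 2·0 + 3·-3 + 3·0 + 1·0 = 0
  col ζ: 3·0 + 3·-1 + 2·0 + 3·0 + 3·0 + 1·3 = 0

y = (A:3, B:3, C:2, D:3, E:3, F:1)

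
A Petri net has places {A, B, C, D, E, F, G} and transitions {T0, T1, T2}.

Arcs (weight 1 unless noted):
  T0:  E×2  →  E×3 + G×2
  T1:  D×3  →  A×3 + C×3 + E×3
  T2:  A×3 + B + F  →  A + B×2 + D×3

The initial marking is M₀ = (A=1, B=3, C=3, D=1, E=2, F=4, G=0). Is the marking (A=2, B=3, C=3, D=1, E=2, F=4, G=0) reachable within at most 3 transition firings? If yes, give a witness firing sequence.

NO — not reachable within 3 firings

depth 0: 1 marking
depth 1: 2 markings reached so far
depth 2: 3 markings reached so far
depth 3: 4 markings reached so far
target is not among the 4 markings reachable within 3 steps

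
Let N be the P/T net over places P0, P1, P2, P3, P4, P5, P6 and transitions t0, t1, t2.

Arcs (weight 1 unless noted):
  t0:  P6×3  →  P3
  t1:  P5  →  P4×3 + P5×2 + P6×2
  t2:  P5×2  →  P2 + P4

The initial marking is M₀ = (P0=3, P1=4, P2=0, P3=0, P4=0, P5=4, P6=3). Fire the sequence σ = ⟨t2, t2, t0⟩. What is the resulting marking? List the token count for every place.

(P0=3, P1=4, P2=2, P3=1, P4=2, P5=0, P6=0)

step 1: fire t2:  (P0=3, P1=4, P2=0, P3=0, P4=0, P5=4, P6=3) → (P0=3, P1=4, P2=1, P3=0, P4=1, P5=2, P6=3)
step 2: fire t2:  (P0=3, P1=4, P2=1, P3=0, P4=1, P5=2, P6=3) → (P0=3, P1=4, P2=2, P3=0, P4=2, P5=0, P6=3)
step 3: fire t0:  (P0=3, P1=4, P2=2, P3=0, P4=2, P5=0, P6=3) → (P0=3, P1=4, P2=2, P3=1, P4=2, P5=0, P6=0)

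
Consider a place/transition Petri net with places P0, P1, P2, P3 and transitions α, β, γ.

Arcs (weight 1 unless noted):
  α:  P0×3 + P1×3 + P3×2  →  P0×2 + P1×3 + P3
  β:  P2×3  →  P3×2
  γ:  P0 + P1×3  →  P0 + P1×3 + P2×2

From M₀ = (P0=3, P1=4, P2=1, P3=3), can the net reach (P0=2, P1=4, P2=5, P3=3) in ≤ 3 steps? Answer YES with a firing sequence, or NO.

depth 0: 1 marking
depth 1: 3 markings reached so far
depth 2: 6 markings reached so far
depth 3: 10 markings reached so far
target is not among the 10 markings reachable within 3 steps

NO — not reachable within 3 firings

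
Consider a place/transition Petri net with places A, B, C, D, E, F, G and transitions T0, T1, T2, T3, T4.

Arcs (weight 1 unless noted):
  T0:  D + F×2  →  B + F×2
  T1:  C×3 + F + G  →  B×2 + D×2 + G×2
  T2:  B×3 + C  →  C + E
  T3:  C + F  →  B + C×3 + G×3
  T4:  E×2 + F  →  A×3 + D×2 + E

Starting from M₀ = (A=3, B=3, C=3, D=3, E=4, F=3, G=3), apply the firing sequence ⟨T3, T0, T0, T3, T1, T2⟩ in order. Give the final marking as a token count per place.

step 1: fire T3:  (A=3, B=3, C=3, D=3, E=4, F=3, G=3) → (A=3, B=4, C=5, D=3, E=4, F=2, G=6)
step 2: fire T0:  (A=3, B=4, C=5, D=3, E=4, F=2, G=6) → (A=3, B=5, C=5, D=2, E=4, F=2, G=6)
step 3: fire T0:  (A=3, B=5, C=5, D=2, E=4, F=2, G=6) → (A=3, B=6, C=5, D=1, E=4, F=2, G=6)
step 4: fire T3:  (A=3, B=6, C=5, D=1, E=4, F=2, G=6) → (A=3, B=7, C=7, D=1, E=4, F=1, G=9)
step 5: fire T1:  (A=3, B=7, C=7, D=1, E=4, F=1, G=9) → (A=3, B=9, C=4, D=3, E=4, F=0, G=10)
step 6: fire T2:  (A=3, B=9, C=4, D=3, E=4, F=0, G=10) → (A=3, B=6, C=4, D=3, E=5, F=0, G=10)

(A=3, B=6, C=4, D=3, E=5, F=0, G=10)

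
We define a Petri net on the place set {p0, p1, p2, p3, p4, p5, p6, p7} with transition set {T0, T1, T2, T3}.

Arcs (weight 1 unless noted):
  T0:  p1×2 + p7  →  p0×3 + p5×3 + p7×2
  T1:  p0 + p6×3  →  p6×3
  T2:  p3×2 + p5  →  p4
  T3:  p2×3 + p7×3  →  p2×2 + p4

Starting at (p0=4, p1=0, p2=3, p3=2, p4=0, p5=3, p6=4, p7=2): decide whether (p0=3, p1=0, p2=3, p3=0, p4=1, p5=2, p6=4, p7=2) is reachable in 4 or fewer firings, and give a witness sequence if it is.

YES — reachable via ⟨T1, T2⟩ (2 firings)

step 1: fire T1:  (p0=4, p1=0, p2=3, p3=2, p4=0, p5=3, p6=4, p7=2) → (p0=3, p1=0, p2=3, p3=2, p4=0, p5=3, p6=4, p7=2)
step 2: fire T2:  (p0=3, p1=0, p2=3, p3=2, p4=0, p5=3, p6=4, p7=2) → (p0=3, p1=0, p2=3, p3=0, p4=1, p5=2, p6=4, p7=2)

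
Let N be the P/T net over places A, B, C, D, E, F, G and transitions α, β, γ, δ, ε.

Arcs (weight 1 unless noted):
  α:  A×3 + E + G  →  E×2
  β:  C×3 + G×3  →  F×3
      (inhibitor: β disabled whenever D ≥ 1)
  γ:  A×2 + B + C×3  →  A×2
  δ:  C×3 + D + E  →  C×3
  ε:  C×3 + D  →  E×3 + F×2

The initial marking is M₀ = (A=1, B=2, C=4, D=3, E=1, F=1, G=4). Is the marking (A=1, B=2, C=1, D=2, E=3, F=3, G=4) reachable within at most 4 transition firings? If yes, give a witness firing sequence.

NO — not reachable within 4 firings

depth 0: 1 marking
depth 1: 3 markings reached so far
depth 2: 4 markings reached so far
depth 3: 4 markings reached so far
(frontier empty at depth 3; search complete)
target is not among the 4 markings reachable within 4 steps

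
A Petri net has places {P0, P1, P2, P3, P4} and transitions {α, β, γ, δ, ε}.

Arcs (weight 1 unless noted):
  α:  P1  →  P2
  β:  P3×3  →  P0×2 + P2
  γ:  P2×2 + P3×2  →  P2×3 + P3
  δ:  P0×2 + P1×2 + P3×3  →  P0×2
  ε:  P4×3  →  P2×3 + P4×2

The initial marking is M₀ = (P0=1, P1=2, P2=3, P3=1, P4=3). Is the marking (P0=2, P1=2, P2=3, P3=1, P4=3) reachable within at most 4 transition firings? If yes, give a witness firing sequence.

depth 0: 1 marking
depth 1: 3 markings reached so far
depth 2: 5 markings reached so far
depth 3: 6 markings reached so far
depth 4: 6 markings reached so far
(frontier empty at depth 4; search complete)
target is not among the 6 markings reachable within 4 steps

NO — not reachable within 4 firings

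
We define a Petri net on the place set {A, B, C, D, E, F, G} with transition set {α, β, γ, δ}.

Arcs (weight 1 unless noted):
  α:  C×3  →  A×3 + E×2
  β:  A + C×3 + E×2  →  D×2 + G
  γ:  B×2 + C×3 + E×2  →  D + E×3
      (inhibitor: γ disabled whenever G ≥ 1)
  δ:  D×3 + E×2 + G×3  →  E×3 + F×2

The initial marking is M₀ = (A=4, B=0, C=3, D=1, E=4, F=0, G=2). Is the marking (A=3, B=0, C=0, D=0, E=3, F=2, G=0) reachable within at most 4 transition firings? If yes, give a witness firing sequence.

step 1: fire β:  (A=4, B=0, C=3, D=1, E=4, F=0, G=2) → (A=3, B=0, C=0, D=3, E=2, F=0, G=3)
step 2: fire δ:  (A=3, B=0, C=0, D=3, E=2, F=0, G=3) → (A=3, B=0, C=0, D=0, E=3, F=2, G=0)

YES — reachable via ⟨β, δ⟩ (2 firings)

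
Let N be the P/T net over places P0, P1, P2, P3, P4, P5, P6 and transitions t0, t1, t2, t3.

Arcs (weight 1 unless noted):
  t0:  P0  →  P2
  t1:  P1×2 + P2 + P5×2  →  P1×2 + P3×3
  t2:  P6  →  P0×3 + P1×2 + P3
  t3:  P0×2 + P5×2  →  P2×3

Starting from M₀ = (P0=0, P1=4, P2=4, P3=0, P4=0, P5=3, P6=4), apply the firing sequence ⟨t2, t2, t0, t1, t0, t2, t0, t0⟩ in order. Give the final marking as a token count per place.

(P0=5, P1=10, P2=7, P3=6, P4=0, P5=1, P6=1)

step 1: fire t2:  (P0=0, P1=4, P2=4, P3=0, P4=0, P5=3, P6=4) → (P0=3, P1=6, P2=4, P3=1, P4=0, P5=3, P6=3)
step 2: fire t2:  (P0=3, P1=6, P2=4, P3=1, P4=0, P5=3, P6=3) → (P0=6, P1=8, P2=4, P3=2, P4=0, P5=3, P6=2)
step 3: fire t0:  (P0=6, P1=8, P2=4, P3=2, P4=0, P5=3, P6=2) → (P0=5, P1=8, P2=5, P3=2, P4=0, P5=3, P6=2)
step 4: fire t1:  (P0=5, P1=8, P2=5, P3=2, P4=0, P5=3, P6=2) → (P0=5, P1=8, P2=4, P3=5, P4=0, P5=1, P6=2)
step 5: fire t0:  (P0=5, P1=8, P2=4, P3=5, P4=0, P5=1, P6=2) → (P0=4, P1=8, P2=5, P3=5, P4=0, P5=1, P6=2)
step 6: fire t2:  (P0=4, P1=8, P2=5, P3=5, P4=0, P5=1, P6=2) → (P0=7, P1=10, P2=5, P3=6, P4=0, P5=1, P6=1)
step 7: fire t0:  (P0=7, P1=10, P2=5, P3=6, P4=0, P5=1, P6=1) → (P0=6, P1=10, P2=6, P3=6, P4=0, P5=1, P6=1)
step 8: fire t0:  (P0=6, P1=10, P2=6, P3=6, P4=0, P5=1, P6=1) → (P0=5, P1=10, P2=7, P3=6, P4=0, P5=1, P6=1)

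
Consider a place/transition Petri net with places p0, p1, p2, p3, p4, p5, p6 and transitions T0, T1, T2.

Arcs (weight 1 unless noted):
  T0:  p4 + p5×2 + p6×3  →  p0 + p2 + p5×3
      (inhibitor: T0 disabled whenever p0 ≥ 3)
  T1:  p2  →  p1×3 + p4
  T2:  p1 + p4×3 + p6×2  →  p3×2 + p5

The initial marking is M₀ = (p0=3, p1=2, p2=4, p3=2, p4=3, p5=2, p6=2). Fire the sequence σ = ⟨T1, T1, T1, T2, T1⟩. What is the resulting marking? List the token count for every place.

step 1: fire T1:  (p0=3, p1=2, p2=4, p3=2, p4=3, p5=2, p6=2) → (p0=3, p1=5, p2=3, p3=2, p4=4, p5=2, p6=2)
step 2: fire T1:  (p0=3, p1=5, p2=3, p3=2, p4=4, p5=2, p6=2) → (p0=3, p1=8, p2=2, p3=2, p4=5, p5=2, p6=2)
step 3: fire T1:  (p0=3, p1=8, p2=2, p3=2, p4=5, p5=2, p6=2) → (p0=3, p1=11, p2=1, p3=2, p4=6, p5=2, p6=2)
step 4: fire T2:  (p0=3, p1=11, p2=1, p3=2, p4=6, p5=2, p6=2) → (p0=3, p1=10, p2=1, p3=4, p4=3, p5=3, p6=0)
step 5: fire T1:  (p0=3, p1=10, p2=1, p3=4, p4=3, p5=3, p6=0) → (p0=3, p1=13, p2=0, p3=4, p4=4, p5=3, p6=0)

(p0=3, p1=13, p2=0, p3=4, p4=4, p5=3, p6=0)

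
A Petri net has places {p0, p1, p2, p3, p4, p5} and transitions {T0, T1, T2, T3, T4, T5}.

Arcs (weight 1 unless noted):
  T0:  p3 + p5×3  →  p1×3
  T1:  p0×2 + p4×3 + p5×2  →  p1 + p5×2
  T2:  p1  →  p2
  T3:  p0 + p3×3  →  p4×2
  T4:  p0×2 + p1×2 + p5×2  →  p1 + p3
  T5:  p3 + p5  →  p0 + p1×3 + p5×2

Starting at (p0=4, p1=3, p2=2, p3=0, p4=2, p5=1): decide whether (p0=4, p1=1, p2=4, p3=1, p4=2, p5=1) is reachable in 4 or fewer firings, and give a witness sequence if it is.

depth 0: 1 marking
depth 1: 2 markings reached so far
depth 2: 3 markings reached so far
depth 3: 4 markings reached so far
depth 4: 4 markings reached so far
(frontier empty at depth 4; search complete)
target is not among the 4 markings reachable within 4 steps

NO — not reachable within 4 firings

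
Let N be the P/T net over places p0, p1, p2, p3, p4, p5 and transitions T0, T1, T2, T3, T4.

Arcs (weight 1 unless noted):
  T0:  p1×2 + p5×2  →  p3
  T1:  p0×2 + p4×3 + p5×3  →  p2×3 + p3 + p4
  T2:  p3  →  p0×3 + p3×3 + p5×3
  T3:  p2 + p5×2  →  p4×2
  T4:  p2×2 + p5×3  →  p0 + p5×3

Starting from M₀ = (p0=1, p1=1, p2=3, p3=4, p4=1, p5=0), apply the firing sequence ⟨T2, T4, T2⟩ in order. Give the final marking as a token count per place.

(p0=8, p1=1, p2=1, p3=8, p4=1, p5=6)

step 1: fire T2:  (p0=1, p1=1, p2=3, p3=4, p4=1, p5=0) → (p0=4, p1=1, p2=3, p3=6, p4=1, p5=3)
step 2: fire T4:  (p0=4, p1=1, p2=3, p3=6, p4=1, p5=3) → (p0=5, p1=1, p2=1, p3=6, p4=1, p5=3)
step 3: fire T2:  (p0=5, p1=1, p2=1, p3=6, p4=1, p5=3) → (p0=8, p1=1, p2=1, p3=8, p4=1, p5=6)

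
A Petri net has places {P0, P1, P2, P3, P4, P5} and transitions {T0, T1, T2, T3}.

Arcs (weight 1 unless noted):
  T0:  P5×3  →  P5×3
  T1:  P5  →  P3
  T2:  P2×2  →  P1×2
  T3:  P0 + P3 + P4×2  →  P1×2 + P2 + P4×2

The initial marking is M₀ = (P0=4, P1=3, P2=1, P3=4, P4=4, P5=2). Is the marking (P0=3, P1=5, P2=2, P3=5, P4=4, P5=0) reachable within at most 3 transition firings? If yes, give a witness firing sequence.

YES — reachable via ⟨T1, T1, T3⟩ (3 firings)

step 1: fire T1:  (P0=4, P1=3, P2=1, P3=4, P4=4, P5=2) → (P0=4, P1=3, P2=1, P3=5, P4=4, P5=1)
step 2: fire T1:  (P0=4, P1=3, P2=1, P3=5, P4=4, P5=1) → (P0=4, P1=3, P2=1, P3=6, P4=4, P5=0)
step 3: fire T3:  (P0=4, P1=3, P2=1, P3=6, P4=4, P5=0) → (P0=3, P1=5, P2=2, P3=5, P4=4, P5=0)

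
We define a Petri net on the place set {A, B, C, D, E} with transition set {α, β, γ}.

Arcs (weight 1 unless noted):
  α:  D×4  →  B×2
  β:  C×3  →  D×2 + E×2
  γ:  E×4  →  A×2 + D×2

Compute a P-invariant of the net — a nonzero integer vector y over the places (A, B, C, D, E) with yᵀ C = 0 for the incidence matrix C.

y = (A:3, B:-6, C:-2, D:-3, E:0)

Incidence matrix C (rows=places, cols=transitions):
        α    β    γ
    A   0    0    2
    B   2    0    0
    C   0   -3    0
    D  -4    2    2
    E   0    2   -4

Candidate y = [3, -6, -2, -3, 0]; check y·C column-wise:
  col α: 3·0 + -6·2 + -2·0 + -3·-4 = 0
  col β: 3·0 + -6·0 + -2·-3 + -3·2 + 0·2 = 0
  col γ: 3·2 + -6·0 + -2·0 + -3·2 + 0·-4 = 0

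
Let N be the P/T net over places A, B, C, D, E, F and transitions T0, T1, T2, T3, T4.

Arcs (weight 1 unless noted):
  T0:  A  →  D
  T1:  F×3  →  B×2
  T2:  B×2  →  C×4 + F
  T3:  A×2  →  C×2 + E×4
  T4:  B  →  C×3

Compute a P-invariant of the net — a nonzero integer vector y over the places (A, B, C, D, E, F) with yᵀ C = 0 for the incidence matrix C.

Incidence matrix C (rows=places, cols=transitions):
       T0   T1   T2   T3   T4
    A  -1    0    0   -2    0
    B   0    2   -2    0   -1
    C   0    0    4    2    3
    D   1    0    0    0    0
    E   0    0    0    4    0
    F   0   -3    1    0    0

Candidate y = [2, 0, 0, 2, 1, 0]; check y·C column-wise:
  col T0: 2·-1 + 2·1 + 1·0 = 0
  col T1: 2·0 + 0·2 + 2·0 + 1·0 + 0·-3 = 0
  col T2: 2·0 + 0·-2 + 0·4 + 2·0 + 1·0 + 0·1 = 0
  col T3: 2·-2 + 0·2 + 2·0 + 1·4 = 0
  col T4: 2·0 + 0·-1 + 0·3 + 2·0 + 1·0 = 0

y = (A:2, B:0, C:0, D:2, E:1, F:0)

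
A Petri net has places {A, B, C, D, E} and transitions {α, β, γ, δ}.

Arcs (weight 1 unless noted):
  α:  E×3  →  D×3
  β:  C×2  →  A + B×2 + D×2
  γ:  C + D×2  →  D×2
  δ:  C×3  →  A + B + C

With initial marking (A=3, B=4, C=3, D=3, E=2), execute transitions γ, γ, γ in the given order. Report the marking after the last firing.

step 1: fire γ:  (A=3, B=4, C=3, D=3, E=2) → (A=3, B=4, C=2, D=3, E=2)
step 2: fire γ:  (A=3, B=4, C=2, D=3, E=2) → (A=3, B=4, C=1, D=3, E=2)
step 3: fire γ:  (A=3, B=4, C=1, D=3, E=2) → (A=3, B=4, C=0, D=3, E=2)

(A=3, B=4, C=0, D=3, E=2)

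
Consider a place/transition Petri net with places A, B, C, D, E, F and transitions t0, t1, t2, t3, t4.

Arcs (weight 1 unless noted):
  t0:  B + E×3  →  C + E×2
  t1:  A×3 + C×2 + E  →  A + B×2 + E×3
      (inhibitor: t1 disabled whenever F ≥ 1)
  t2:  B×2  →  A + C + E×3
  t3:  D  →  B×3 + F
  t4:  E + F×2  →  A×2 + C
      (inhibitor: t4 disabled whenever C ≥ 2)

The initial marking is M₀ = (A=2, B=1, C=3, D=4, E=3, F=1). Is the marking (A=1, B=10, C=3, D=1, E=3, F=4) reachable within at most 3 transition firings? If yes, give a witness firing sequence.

depth 0: 1 marking
depth 1: 3 markings reached so far
depth 2: 6 markings reached so far
depth 3: 11 markings reached so far
target is not among the 11 markings reachable within 3 steps

NO — not reachable within 3 firings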